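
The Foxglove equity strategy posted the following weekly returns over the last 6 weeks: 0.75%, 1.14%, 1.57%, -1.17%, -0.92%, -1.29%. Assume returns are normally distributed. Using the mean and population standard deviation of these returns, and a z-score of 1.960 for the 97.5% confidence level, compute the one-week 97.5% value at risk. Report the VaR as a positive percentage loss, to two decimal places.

2.28

r̄ = (0.75 + 1.14 + 1.57 − 1.17 − 0.92 − 1.29) / 6 = 0.0133%
Σ(r − r̄)² = (0.75 − 0.0133)² + (1.14 − 0.0133)² + (1.57 − 0.0133)² + … = 8.2053
σ = √[8.2053 / 6] = 1.1694%
VaR = −(r̄ − z·σ) = −(0.0133 − 1.960 × 1.1694) = −(-2.2787) = 2.2787%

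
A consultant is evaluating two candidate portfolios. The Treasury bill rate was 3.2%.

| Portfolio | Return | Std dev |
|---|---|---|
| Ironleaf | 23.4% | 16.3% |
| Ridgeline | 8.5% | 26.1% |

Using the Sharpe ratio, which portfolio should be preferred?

Ironleaf

Ironleaf: Sharpe ratio = (23.4% − 3.2%) / 16.3% = 1.239
Ridgeline: Sharpe ratio = (8.5% − 3.2%) / 26.1% = 0.203
Highest: Ironleaf (1.239).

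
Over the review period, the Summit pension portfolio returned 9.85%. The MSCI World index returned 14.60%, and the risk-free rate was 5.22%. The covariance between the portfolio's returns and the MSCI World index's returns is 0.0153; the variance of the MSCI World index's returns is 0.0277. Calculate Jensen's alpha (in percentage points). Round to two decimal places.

β = Cov / Var = 0.0153 / 0.0277 = 0.5523
E[R] = Rf + β(Rm − Rf) = 5.22% + 0.5523 × (14.60% − 5.22%) = 10.4006%
α = Rp − E[R] = 9.85% − 10.4006% = -0.5506

-0.55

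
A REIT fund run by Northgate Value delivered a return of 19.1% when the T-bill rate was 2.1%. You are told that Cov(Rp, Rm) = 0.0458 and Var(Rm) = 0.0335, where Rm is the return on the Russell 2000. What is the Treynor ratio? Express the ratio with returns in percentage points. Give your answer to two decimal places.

β = Cov / Var = 0.0458 / 0.0335 = 1.3672
Treynor = (Rp − Rf) / β = (19.1% − 2.1%) / 1.3672 = 17.00 / 1.3672 = 12.4342

12.43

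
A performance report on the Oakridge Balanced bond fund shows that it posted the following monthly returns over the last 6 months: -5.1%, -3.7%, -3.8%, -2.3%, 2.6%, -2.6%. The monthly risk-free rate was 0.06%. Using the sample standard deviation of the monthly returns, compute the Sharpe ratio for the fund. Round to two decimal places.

μ = (-5.1 − 3.7 − 3.8 − 2.3 + 2.6 − 2.6) / 6 = -2.4833%
Σ(r − μ)² = 35.9483; sample σ = √(35.9483/5) = 2.6814%
Sharpe = (μ − rf) / σ = (-2.4833 − 0.06) / 2.6814 = -2.5433 / 2.6814 = -0.9485

-0.95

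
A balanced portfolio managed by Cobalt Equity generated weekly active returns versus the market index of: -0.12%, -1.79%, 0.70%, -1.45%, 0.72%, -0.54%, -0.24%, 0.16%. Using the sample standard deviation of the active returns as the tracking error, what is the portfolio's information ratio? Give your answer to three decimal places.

-0.349

r̄ = (-0.12 − 1.79 + 0.7 − 1.45 + 0.72 − 0.54 − 0.24 + 0.16) / 8 = -2.560 / 8 = -0.3200%
Sample σ = √[Σ(r − r̄)² / 7] = √[5.8850 / 7] = √0.8407 = 0.9169%
IR = r̄ / tracking error = -0.3200 / 0.9169 = -0.3490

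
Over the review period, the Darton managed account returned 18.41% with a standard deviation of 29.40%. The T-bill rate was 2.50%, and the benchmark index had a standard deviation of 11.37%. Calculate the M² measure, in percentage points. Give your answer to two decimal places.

Sharpe = (Rp − Rf) / σp = (18.41% − 2.50%) / 29.40% = 0.5412
M² = Rf + Sharpe × σm = 2.50% + 0.5412 × 11.37% = 8.6534%

8.65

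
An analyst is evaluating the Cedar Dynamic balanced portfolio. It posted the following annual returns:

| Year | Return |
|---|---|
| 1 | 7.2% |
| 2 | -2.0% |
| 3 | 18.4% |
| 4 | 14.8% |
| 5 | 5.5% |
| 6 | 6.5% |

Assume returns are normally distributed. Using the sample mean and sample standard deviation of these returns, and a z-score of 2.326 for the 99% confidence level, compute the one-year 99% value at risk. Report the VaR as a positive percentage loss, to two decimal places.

r̄ = (7.2 − 2 + 18.4 + 14.8 + 5.5 + 6.5) / 6 = 50.40 / 6 = 8.4000%
Σ(r − r̄)² = 262.5800; sample σ = √(262.5800/5) = 7.2468%
VaR = −(r̄ − z·σ) = −(8.4000 − 2.326 × 7.2468) = −(-8.4561) = 8.4561%

8.46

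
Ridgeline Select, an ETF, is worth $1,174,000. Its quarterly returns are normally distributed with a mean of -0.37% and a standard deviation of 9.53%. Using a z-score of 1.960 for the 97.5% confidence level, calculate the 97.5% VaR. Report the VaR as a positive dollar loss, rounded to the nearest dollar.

Return at the 97.5% tail: μ − z·σ = -0.37% − 1.960 × 9.53% = -0.37 − 18.6788 = -19.0488%
VaR = −(-19.0488%) × $1,174,000 = 19.0488% × $1,174,000 = $223,633

$223,633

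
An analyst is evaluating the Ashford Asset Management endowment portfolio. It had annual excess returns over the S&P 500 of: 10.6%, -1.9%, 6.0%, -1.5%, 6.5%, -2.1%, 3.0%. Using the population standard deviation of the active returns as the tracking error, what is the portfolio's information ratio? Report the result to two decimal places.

r̄ = (10.6 − 1.9 + 6 − 1.5 + 6.5 − 2.1 + 3) / 7 = 20.60 / 7 = 2.9429%
Population std dev = √[149.2571 / 7] = 4.6176%
IR = r̄ / tracking error = 2.9429 / 4.6176 = 0.6373

0.64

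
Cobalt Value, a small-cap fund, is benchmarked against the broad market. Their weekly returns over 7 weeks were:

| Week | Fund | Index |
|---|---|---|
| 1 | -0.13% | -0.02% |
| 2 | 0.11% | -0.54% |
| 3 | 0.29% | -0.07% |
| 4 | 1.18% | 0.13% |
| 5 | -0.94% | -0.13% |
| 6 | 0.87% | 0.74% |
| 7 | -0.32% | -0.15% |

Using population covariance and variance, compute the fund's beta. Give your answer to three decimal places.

r̄p = 0.1514%,  r̄m = -0.0057%
Cov = Σ(rp − r̄p)(rm − r̄m) / 7 = 0.1281
Var(rm) = Σ(rm − r̄m)² / 7 = 0.1287
β = Cov / Var = 0.1281 / 0.1287 = 0.9953

0.995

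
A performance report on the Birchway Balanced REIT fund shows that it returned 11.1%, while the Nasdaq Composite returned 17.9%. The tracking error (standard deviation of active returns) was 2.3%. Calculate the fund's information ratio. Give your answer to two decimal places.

IR = (Rp − Rb) / TE = (11.1% − 17.9%) / 2.3% = -6.80% / 2.3% = -2.9565

-2.96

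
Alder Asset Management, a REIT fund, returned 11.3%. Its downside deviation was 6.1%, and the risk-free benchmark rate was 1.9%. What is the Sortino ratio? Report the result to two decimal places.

Sortino = (Rp − Rf) / σd = (11.3% − 1.9%) / 6.1% = 9.40% / 6.1% = 1.5410

1.54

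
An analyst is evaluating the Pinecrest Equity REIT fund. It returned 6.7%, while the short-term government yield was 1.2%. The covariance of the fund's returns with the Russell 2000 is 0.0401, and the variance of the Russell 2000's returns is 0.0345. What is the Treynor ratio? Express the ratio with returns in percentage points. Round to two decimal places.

4.73

β = Cov / Var = 0.0401 / 0.0345 = 1.1623
Treynor = (Rp − Rf) / β = (6.7% − 1.2%) / 1.1623 = 5.50 / 1.1623 = 4.7320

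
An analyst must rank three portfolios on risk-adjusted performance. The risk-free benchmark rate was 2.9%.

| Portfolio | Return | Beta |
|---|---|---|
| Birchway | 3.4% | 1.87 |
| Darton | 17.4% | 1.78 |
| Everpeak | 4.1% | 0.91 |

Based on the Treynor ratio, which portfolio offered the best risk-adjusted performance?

Birchway: Treynor = (3.4% − 2.9%) / 1.87 = 0.267
Darton: Treynor = (17.4% − 2.9%) / 1.78 = 8.146
Everpeak: Treynor = (4.1% − 2.9%) / 0.91 = 1.319
Highest: Darton (8.146).

Darton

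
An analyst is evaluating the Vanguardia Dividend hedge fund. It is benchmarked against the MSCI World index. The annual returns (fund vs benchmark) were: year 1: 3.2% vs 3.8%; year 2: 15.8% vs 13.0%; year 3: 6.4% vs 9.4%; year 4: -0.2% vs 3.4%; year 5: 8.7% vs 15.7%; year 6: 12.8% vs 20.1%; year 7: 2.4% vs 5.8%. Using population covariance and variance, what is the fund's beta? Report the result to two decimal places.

0.76

r̄p = 7.0143%,  r̄m = 10.1714%
Cov = Σ(rp − r̄p)(rm − r̄m) / 7 = 26.4876
Var(rm) = Σ(rm − r̄m)² / 7 = 34.7563
β = Cov / Var = 26.4876 / 34.7563 = 0.7621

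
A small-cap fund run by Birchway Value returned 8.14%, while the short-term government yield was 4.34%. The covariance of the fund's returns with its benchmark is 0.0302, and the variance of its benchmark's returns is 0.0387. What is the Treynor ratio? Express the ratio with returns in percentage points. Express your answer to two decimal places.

β = Cov / Var = 0.0302 / 0.0387 = 0.7804
Treynor = (Rp − Rf) / β = (8.14% − 4.34%) / 0.7804 = 3.80 / 0.7804 = 4.8693

4.87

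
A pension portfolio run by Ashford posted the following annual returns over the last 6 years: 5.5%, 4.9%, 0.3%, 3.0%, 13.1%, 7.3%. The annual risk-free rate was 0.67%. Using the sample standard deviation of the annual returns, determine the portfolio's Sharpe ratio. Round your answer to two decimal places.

r̄ = (5.5 + 4.9 + 0.3 + 3 + 13.1 + 7.3) / 6 = 5.6833%
Σ(r − r̄)² = (5.5 − 5.6833)² + (4.9 − 5.6833)² + … = 94.4483
σ = √[94.4483 / 5] = 4.3462%
Sharpe = (r̄ − rf) / σ = (5.6833 − 0.67) / 4.3462 = 5.0133 / 4.3462 = 1.1535

1.15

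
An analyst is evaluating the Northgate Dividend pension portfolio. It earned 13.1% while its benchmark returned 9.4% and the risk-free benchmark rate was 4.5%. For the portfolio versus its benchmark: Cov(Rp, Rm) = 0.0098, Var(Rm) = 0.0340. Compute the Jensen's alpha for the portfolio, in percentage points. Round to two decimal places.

β = Cov / Var = 0.0098 / 0.0340 = 0.2882
E[R] = Rf + β(Rm − Rf) = 4.5% + 0.2882 × (9.4% − 4.5%) = 5.9122%
α = Rp − E[R] = 13.1% − 5.9122% = 7.1878

7.19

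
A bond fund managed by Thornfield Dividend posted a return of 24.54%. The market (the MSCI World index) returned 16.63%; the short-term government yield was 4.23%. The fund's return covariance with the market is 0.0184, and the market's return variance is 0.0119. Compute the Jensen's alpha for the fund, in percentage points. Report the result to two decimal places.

1.14

β = Cov / Var = 0.0184 / 0.0119 = 1.5462
E[R] = Rf + β(Rm − Rf) = 4.23% + 1.5462 × (16.63% − 4.23%) = 23.4029%
α = Rp − E[R] = 24.54% − 23.4029% = 1.1371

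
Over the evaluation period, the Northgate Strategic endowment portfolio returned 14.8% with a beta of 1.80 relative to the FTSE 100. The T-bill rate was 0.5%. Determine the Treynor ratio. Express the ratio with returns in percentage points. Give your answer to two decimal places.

Treynor = (Rp − Rf) / β = (14.8% − 0.5%) / 1.80 = 14.30 / 1.80 = 7.9444

7.94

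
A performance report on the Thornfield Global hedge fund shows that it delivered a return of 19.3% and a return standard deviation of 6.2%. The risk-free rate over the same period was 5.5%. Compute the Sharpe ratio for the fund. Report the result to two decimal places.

2.23

Sharpe = (Rp − Rf) / σp = (19.3% − 5.5%) / 6.2% = 13.80% / 6.2% = 2.2258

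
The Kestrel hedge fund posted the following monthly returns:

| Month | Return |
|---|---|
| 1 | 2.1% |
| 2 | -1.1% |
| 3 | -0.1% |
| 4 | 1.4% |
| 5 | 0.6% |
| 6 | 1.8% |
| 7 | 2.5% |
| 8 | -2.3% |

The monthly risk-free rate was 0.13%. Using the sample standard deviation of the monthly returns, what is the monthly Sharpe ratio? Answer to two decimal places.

r̄ = (2.1 − 1.1 − 0.1 + 1.4 + 0.6 + 1.8 + 2.5 − 2.3) / 8 = 4.90 / 8 = 0.6125%
Σ(r − r̄)² = (2.1 − 0.6125)² + (-1.1 − 0.6125)² + (-0.1 − 0.6125)² + … = 19.7288
sample σ = √(19.7288 / 7) = √2.8184 = 1.6788%
Sharpe = (r̄ − rf) / σ = (0.6125 − 0.13) / 1.6788 = 0.4825 / 1.6788 = 0.2874

0.29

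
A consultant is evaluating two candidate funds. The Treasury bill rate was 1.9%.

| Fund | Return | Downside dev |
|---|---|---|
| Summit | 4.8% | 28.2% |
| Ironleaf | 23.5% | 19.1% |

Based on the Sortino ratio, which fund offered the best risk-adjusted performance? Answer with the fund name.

Ironleaf

Summit: Sortino ratio = (4.8% − 1.9%) / 28.2% = 0.103
Ironleaf: Sortino ratio = (23.5% − 1.9%) / 19.1% = 1.131
Highest: Ironleaf (1.131).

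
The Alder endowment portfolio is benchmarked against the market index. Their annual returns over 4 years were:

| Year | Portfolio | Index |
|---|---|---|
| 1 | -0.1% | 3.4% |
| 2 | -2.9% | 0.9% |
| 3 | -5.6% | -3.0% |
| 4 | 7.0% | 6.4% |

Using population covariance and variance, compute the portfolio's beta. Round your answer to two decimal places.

r̄p = -0.4000%,  r̄m = 1.9250%
Cov = Σ(rp − r̄p)(rm − r̄m) / 4 = 15.4325
Var(rm) = Σ(rm − r̄m)² / 4 = 11.8769
β = Cov / Var = 15.4325 / 11.8769 = 1.2994

1.30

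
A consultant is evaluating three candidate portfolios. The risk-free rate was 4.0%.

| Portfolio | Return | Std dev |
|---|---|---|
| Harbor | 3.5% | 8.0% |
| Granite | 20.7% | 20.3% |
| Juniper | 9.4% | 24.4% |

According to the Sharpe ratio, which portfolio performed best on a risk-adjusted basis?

Harbor: Sharpe ratio = (3.5% − 4.0%) / 8.0% = -0.063
Granite: Sharpe ratio = (20.7% − 4.0%) / 20.3% = 0.823
Juniper: Sharpe ratio = (9.4% − 4.0%) / 24.4% = 0.221
Highest: Granite (0.823).

Granite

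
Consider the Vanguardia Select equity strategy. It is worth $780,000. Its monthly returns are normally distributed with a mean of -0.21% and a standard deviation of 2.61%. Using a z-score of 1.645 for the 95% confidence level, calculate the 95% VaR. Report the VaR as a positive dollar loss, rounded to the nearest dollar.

Return at the 95% tail: μ − z·σ = -0.21% − 1.645 × 2.61% = -0.21 − 4.29345 = -4.50345%
VaR = −(-4.50345%) × $780,000 = 4.50345% × $780,000 = $35,127

$35,127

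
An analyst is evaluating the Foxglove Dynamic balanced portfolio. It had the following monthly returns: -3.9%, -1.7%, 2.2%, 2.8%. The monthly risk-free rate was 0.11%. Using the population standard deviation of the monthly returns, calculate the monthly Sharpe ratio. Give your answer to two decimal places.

Mean return r̄ = -0.60 / 4 = -0.1500%
Σ(r − r̄)² = 30.6900; population σ = √(30.6900/4) = 2.7699%
Sharpe = (r̄ − rf) / σ = (-0.1500 − 0.11) / 2.7699 = -0.2600 / 2.7699 = -0.0939

-0.09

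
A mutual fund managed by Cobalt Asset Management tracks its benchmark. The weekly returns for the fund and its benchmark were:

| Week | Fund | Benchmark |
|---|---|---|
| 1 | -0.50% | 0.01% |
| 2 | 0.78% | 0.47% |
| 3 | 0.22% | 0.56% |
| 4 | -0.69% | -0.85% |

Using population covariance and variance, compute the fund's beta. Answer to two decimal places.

0.87

r̄p = -0.0475%,  r̄m = 0.0475%
Cov = Σ(rp − r̄p)(rm − r̄m) / 4 = 0.2701
Var(rm) = Σ(rm − r̄m)² / 4 = 0.3120
β = Cov / Var = 0.2701 / 0.3120 = 0.8657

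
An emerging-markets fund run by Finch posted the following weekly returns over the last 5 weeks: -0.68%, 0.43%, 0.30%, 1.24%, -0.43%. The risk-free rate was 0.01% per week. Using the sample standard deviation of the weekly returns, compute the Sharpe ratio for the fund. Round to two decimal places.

0.21

r̄ = (-0.68 + 0.43 + 0.3 + 1.24 − 0.43) / 5 = 0.860 / 5 = 0.1720%
Σ(r − r̄)² = 2.3119; sample σ = √(2.3119/4) = 0.7602%
Sharpe = (r̄ − rf) / σ = (0.1720 − 0.01) / 0.7602 = 0.1620 / 0.7602 = 0.2131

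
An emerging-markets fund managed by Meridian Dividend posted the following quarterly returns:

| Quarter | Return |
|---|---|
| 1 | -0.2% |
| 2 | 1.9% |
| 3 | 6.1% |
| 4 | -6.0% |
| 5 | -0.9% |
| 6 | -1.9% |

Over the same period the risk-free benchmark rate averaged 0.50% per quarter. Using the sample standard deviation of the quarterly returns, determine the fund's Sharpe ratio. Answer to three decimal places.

Mean return μ = -1.00 / 6 = -0.1667%
Sample std dev = √[81.1133 / 5] = 4.0277%
Sharpe = (μ − rf) / σ = (-0.1667 − 0.5) / 4.0277 = -0.6667 / 4.0277 = -0.1655

-0.166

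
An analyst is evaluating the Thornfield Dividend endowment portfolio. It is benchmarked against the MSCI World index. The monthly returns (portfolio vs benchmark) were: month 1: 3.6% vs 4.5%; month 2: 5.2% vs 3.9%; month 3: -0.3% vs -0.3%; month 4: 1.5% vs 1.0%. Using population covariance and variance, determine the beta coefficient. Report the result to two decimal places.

r̄p = 2.5000%,  r̄m = 2.2750%
Cov = Σ(rp − r̄p)(rm − r̄m) / 4 = 3.8300
Var(rm) = Σ(rm − r̄m)² / 4 = 3.9619
β = Cov / Var = 3.8300 / 3.9619 = 0.9667

0.97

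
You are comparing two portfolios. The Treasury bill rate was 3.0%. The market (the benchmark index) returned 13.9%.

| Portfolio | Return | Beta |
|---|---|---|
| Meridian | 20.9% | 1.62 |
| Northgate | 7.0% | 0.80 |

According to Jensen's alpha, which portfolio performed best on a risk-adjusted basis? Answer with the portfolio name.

Meridian

Meridian: α = 20.9% − [3.0% + 1.62 × (13.9% − 3.0%)] = 0.242
Northgate: α = 7.0% − [3.0% + 0.80 × (13.9% − 3.0%)] = -4.720
Highest: Meridian (0.242).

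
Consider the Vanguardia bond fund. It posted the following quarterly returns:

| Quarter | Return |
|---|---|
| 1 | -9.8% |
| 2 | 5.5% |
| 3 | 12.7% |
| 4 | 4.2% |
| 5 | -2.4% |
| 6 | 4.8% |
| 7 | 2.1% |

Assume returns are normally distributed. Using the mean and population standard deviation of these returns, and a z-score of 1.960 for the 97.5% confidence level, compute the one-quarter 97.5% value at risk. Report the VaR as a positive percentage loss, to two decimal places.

r̄ = (-9.8 + 5.5 + 12.7 + 4.2 − 2.4 + 4.8 + 2.1) / 7 = 17.10 / 7 = 2.4429%
Population σ = √[Σ(r − r̄)² / 7] = √[296.6571 / 7] = √42.3796 = 6.5100%
VaR = −(r̄ − z·σ) = −(2.4429 − 1.960 × 6.5100) = −(-10.3167) = 10.3167%

10.32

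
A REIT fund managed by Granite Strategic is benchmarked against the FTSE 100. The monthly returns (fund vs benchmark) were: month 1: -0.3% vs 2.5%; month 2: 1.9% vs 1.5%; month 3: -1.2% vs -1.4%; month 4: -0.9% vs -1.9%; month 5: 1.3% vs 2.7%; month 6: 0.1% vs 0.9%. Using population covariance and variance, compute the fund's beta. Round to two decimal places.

0.44

r̄p = 0.1500%,  r̄m = 0.7167%
Cov = Σ(rp − r̄p)(rm − r̄m) / 6 = 1.4075
Var(rm) = Σ(rm − r̄m)² / 6 = 3.1814
β = Cov / Var = 1.4075 / 3.1814 = 0.4424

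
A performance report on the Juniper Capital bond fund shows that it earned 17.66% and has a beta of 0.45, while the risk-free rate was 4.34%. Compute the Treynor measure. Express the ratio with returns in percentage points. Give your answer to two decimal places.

29.60

Treynor = (Rp − Rf) / β = (17.66% − 4.34%) / 0.45 = 13.32 / 0.45 = 29.6000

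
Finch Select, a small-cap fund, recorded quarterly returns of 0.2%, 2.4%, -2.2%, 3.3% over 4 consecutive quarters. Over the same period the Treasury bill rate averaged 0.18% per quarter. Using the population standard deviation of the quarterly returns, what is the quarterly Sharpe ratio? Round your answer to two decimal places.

μ = (0.2 + 2.4 − 2.2 + 3.3) / 4 = 3.70 / 4 = 0.9250%
Σ(r − μ)² = (0.2 − 0.9250)² + (2.4 − 0.9250)² + … = 18.1075
σ = √[18.1075 / 4] = 2.1276%
Sharpe = (μ − rf) / σ = (0.9250 − 0.18) / 2.1276 = 0.7450 / 2.1276 = 0.3502

0.35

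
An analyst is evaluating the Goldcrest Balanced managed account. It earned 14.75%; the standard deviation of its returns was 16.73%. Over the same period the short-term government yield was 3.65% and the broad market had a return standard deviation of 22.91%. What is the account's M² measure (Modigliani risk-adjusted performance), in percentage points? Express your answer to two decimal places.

18.85

Sharpe = (Rp − Rf) / σp = (14.75% − 3.65%) / 16.73% = 0.6635
M² = Rf + Sharpe × σm = 3.65% + 0.6635 × 22.91% = 18.8508%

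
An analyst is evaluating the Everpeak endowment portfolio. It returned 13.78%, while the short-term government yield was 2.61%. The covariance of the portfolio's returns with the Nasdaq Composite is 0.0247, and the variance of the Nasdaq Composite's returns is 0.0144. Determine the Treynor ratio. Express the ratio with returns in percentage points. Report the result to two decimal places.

β = Cov / Var = 0.0247 / 0.0144 = 1.7153
Treynor = (Rp − Rf) / β = (13.78% − 2.61%) / 1.7153 = 11.17 / 1.7153 = 6.5120

6.51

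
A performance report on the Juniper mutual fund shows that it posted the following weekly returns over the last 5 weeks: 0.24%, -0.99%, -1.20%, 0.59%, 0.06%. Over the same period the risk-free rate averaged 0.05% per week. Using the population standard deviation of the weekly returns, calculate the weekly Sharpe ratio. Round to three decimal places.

Mean return r̄ = -1.300 / 5 = -0.2600%
Σ(r − r̄)² = (0.24 − (-0.2600))² + (-0.99 − (-0.2600))² + (-1.2 − (-0.2600))² + … = 2.4914
population σ = √(2.4914 / 5) = √0.4983 = 0.7059%
Sharpe = (r̄ − rf) / σ = (-0.2600 − 0.05) / 0.7059 = -0.3100 / 0.7059 = -0.4392

-0.439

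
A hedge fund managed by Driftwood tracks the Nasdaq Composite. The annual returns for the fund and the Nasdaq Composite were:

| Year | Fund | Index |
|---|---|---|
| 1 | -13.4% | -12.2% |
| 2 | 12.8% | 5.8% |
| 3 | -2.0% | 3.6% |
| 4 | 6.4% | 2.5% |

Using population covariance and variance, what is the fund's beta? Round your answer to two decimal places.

1.22

r̄p = 0.9500%,  r̄m = -0.0750%
Cov = Σ(rp − r̄p)(rm − r̄m) / 4 = 61.7013
Var(rm) = Σ(rm − r̄m)² / 4 = 50.4169
β = Cov / Var = 61.7013 / 50.4169 = 1.2238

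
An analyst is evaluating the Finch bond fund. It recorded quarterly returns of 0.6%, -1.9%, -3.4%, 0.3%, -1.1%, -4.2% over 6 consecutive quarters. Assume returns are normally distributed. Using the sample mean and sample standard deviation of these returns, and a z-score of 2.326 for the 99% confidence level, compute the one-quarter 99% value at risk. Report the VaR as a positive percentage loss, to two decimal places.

6.13

r̄ = (0.6 − 1.9 − 3.4 + 0.3 − 1.1 − 4.2) / 6 = -9.70 / 6 = -1.6167%
Σ(r − r̄)² = 18.7883; sample σ = √(18.7883/5) = 1.9385%
VaR = −(r̄ − z·σ) = −(-1.6167 − 2.326 × 1.9385) = −(-6.1257) = 6.1257%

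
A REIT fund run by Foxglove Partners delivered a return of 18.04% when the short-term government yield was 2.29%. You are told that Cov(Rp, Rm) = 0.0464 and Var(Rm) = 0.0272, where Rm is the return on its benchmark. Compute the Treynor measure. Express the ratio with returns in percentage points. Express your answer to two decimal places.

9.23

β = Cov / Var = 0.0464 / 0.0272 = 1.7059
Treynor = (Rp − Rf) / β = (18.04% − 2.29%) / 1.7059 = 15.75 / 1.7059 = 9.2327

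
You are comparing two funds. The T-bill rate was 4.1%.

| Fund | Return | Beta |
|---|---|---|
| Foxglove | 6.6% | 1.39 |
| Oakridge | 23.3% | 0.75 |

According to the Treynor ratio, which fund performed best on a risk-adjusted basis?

Oakridge

Foxglove: Treynor = (6.6% − 4.1%) / 1.39 = 1.799
Oakridge: Treynor = (23.3% − 4.1%) / 0.75 = 25.600
Highest: Oakridge (25.600).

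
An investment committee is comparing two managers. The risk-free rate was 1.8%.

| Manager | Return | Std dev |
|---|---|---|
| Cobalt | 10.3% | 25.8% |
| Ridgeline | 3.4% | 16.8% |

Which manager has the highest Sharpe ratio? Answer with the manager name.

Cobalt: Sharpe ratio = (10.3% − 1.8%) / 25.8% = 0.329
Ridgeline: Sharpe ratio = (3.4% − 1.8%) / 16.8% = 0.095
Highest: Cobalt (0.329).

Cobalt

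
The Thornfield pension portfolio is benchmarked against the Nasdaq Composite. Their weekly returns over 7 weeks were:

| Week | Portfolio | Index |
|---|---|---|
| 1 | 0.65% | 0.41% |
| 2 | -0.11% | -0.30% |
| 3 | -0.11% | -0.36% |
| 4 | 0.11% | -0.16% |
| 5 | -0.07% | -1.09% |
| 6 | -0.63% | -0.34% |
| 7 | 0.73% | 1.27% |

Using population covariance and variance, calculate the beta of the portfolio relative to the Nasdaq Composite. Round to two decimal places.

r̄p = 0.0814%,  r̄m = -0.0814%
Cov = Σ(rp − r̄p)(rm − r̄m) / 7 = 0.2265
Var(rm) = Σ(rm − r̄m)² / 7 = 0.4691
β = Cov / Var = 0.2265 / 0.4691 = 0.4828

0.48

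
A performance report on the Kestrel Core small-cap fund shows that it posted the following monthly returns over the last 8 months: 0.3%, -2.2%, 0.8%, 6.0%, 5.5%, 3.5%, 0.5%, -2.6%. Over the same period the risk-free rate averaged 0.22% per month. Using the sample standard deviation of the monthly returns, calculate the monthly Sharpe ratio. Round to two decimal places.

0.39

μ = (0.3 − 2.2 + 0.8 + 6 + 5.5 + 3.5 + 0.5 − 2.6) / 8 = 11.80 / 8 = 1.4750%
Σ(r − μ)² = (0.3 − 1.4750)² + (-2.2 − 1.4750)² + … = 73.6750
sample σ = √(73.6750 / 7) = √10.5250 = 3.2442%
Sharpe = (μ − rf) / σ = (1.4750 − 0.22) / 3.2442 = 1.2550 / 3.2442 = 0.3868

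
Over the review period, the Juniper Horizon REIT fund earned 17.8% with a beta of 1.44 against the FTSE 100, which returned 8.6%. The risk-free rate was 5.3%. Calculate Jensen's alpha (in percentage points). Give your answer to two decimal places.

CAPM expected return = Rf + β(Rm − Rf) = 5.3% + 1.44 × (8.6% − 5.3%) = 5.3 + 1.44 × 3.30 = 10.0520%
Jensen's α = Rp − E[R] = 17.8% − 10.0520% = 7.7480

7.75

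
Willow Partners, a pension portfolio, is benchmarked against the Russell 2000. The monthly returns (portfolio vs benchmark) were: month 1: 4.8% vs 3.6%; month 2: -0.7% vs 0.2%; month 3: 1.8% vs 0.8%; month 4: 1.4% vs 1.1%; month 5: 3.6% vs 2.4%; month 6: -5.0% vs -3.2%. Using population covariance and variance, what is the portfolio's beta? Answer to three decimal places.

1.488

r̄p = 0.9833%,  r̄m = 0.8167%
Cov = Σ(rp − r̄p)(rm − r̄m) / 6 = 6.6569
Var(rm) = Σ(rm − r̄m)² / 6 = 4.4747
β = Cov / Var = 6.6569 / 4.4747 = 1.4877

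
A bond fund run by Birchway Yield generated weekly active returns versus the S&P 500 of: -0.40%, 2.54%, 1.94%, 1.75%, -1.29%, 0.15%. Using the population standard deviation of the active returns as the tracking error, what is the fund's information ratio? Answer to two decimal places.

Mean return r̄ = 4.690 / 6 = 0.7817%
Population σ = √[Σ(r − r̄)² / 6] = √[11.4583 / 6] = √1.9097 = 1.3819%
IR = r̄ / tracking error = 0.7817 / 1.3819 = 0.5657

0.57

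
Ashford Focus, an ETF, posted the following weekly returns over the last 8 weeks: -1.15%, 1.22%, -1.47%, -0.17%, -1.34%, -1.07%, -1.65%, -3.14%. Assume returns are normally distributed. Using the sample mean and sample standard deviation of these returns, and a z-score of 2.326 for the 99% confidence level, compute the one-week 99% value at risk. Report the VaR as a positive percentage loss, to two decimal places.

r̄ = (-1.15 + 1.22 − 1.47 − 0.17 − 1.34 − 1.07 − 1.65 − 3.14) / 8 = -1.0963%
Σ(r − r̄)² = (-1.15 − (-1.0963))² + (1.22 − (-1.0963))² + … = 10.9092
sample σ = √(10.9092 / 7) = √1.5585 = 1.2484%
VaR = −(r̄ − z·σ) = −(-1.0963 − 2.326 × 1.2484) = −(-4.0001) = 4.0001%

4.00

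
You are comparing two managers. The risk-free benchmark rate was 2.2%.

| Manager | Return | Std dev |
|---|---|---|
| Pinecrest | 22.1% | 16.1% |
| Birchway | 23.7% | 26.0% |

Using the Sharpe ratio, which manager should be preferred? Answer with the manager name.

Pinecrest: Sharpe ratio = (22.1% − 2.2%) / 16.1% = 1.236
Birchway: Sharpe ratio = (23.7% − 2.2%) / 26.0% = 0.827
Highest: Pinecrest (1.236).

Pinecrest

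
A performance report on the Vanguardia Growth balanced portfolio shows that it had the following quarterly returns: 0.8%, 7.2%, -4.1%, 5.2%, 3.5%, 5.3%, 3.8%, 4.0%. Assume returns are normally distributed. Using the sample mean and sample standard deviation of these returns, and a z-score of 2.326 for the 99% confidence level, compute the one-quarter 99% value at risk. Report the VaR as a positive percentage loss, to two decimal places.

μ = (0.8 + 7.2 − 4.1 + 5.2 + 3.5 + 5.3 + 3.8 + 4) / 8 = 3.2125%
Σ(r − μ)² = 84.5488; sample σ = √(84.5488/7) = 3.4754%
VaR = −(μ − z·σ) = −(3.2125 − 2.326 × 3.4754) = −(-4.8713) = 4.8713%

4.87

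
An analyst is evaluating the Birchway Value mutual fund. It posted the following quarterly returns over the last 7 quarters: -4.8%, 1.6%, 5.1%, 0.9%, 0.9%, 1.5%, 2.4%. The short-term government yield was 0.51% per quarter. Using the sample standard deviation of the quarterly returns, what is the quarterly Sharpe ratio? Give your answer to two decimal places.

r̄ = (-4.8 + 1.6 + 5.1 + 0.9 + 0.9 + 1.5 + 2.4) / 7 = 7.60 / 7 = 1.0857%
Sample σ = √[Σ(r − r̄)² / 6] = √[52.9886 / 6] = √8.8314 = 2.9718%
Sharpe = (r̄ − rf) / σ = (1.0857 − 0.51) / 2.9718 = 0.5757 / 2.9718 = 0.1937

0.19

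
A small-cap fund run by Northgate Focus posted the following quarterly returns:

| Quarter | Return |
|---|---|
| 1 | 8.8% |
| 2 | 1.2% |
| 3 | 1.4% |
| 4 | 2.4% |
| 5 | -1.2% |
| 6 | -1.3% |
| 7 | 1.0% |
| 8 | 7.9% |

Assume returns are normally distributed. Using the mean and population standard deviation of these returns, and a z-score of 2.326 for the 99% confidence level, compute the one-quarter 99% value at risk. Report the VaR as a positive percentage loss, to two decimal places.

r̄ = (8.8 + 1.2 + 1.4 + 2.4 − 1.2 − 1.3 + 1 + 7.9) / 8 = 20.20 / 8 = 2.5250%
Population std dev = √[102.1350 / 8] = 3.5731%
VaR = −(r̄ − z·σ) = −(2.5250 − 2.326 × 3.5731) = −(-5.7860) = 5.7860%

5.79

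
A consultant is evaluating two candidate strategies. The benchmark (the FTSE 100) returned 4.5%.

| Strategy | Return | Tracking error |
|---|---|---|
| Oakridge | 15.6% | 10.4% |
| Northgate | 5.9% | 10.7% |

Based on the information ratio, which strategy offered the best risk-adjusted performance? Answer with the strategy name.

Oakridge: IR = (15.6% − 4.5%) / 10.4% = 1.067
Northgate: IR = (5.9% − 4.5%) / 10.7% = 0.131
Highest: Oakridge (1.067).

Oakridge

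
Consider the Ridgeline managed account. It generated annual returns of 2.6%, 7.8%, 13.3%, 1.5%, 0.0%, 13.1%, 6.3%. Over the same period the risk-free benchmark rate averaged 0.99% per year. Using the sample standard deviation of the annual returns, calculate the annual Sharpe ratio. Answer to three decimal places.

Mean return r̄ = 44.60 / 7 = 6.3714%
Σ(r − r̄)² = 173.8743; sample σ = √(173.8743/6) = 5.3832%
Sharpe = (r̄ − rf) / σ = (6.3714 − 0.99) / 5.3832 = 5.3814 / 5.3832 = 0.9997

1.000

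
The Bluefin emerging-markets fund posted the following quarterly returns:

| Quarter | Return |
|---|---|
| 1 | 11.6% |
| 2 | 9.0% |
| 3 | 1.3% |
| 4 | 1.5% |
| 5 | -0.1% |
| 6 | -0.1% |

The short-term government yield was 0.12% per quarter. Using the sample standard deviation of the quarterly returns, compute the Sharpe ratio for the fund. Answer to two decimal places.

r̄ = (11.6 + 9 + 1.3 + 1.5 − 0.1 − 0.1) / 6 = 3.8667%
Σ(r − r̄)² = 129.8133; sample σ = √(129.8133/5) = 5.0954%
Sharpe = (r̄ − rf) / σ = (3.8667 − 0.12) / 5.0954 = 3.7467 / 5.0954 = 0.7353

0.74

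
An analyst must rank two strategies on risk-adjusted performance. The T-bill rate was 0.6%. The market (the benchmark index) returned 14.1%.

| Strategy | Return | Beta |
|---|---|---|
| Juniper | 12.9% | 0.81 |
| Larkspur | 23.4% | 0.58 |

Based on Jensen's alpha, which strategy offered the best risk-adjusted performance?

Larkspur

Juniper: α = 12.9% − [0.6% + 0.81 × (14.1% − 0.6%)] = 1.365
Larkspur: α = 23.4% − [0.6% + 0.58 × (14.1% − 0.6%)] = 14.970
Highest: Larkspur (14.970).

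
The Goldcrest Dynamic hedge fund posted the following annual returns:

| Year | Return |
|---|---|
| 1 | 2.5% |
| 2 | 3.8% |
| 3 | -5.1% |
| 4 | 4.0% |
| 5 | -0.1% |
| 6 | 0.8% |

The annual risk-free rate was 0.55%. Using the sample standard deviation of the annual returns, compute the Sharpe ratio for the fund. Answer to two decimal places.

0.13

Mean return μ = 5.90 / 6 = 0.9833%
Σ(r − μ)² = (2.5 − 0.9833)² + (3.8 − 0.9833)² + (-5.1 − 0.9833)² + … = 57.5483
σ = √[57.5483 / 5] = 3.3926%
Sharpe = (μ − rf) / σ = (0.9833 − 0.55) / 3.3926 = 0.4333 / 3.3926 = 0.1277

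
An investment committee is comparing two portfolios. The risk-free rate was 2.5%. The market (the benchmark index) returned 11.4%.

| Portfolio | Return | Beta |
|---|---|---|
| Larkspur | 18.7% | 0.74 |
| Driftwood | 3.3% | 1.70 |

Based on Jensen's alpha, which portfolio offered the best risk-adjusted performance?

Larkspur

Larkspur: α = 18.7% − [2.5% + 0.74 × (11.4% − 2.5%)] = 9.614
Driftwood: α = 3.3% − [2.5% + 1.70 × (11.4% − 2.5%)] = -14.330
Highest: Larkspur (9.614).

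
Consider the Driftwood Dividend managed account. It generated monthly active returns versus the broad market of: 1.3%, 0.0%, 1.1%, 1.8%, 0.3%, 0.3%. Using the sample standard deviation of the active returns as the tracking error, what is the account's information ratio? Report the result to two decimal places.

1.14

Mean return r̄ = 4.80 / 6 = 0.8000%
Sample std dev = √[2.4800 / 5] = 0.7043%
IR = r̄ / tracking error = 0.8000 / 0.7043 = 1.1359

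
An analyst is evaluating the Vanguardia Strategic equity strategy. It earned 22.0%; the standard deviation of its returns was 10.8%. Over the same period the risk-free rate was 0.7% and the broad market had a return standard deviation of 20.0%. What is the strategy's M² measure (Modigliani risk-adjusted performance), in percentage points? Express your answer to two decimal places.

Sharpe = (Rp − Rf) / σp = (22.0% − 0.7%) / 10.8% = 1.9722
M² = Rf + Sharpe × σm = 0.7% + 1.9722 × 20.0% = 40.1440%

40.14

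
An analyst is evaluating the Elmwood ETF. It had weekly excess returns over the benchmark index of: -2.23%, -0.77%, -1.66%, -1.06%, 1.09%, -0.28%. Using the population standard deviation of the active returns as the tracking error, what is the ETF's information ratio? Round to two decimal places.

r̄ = (-2.23 − 0.77 − 1.66 − 1.06 + 1.09 − 0.28) / 6 = -4.910 / 6 = -0.8183%
Population σ = √[Σ(r − r̄)² / 6] = √[6.6935 / 6] = √1.1156 = 1.0562%
IR = r̄ / tracking error = -0.8183 / 1.0562 = -0.7748

-0.77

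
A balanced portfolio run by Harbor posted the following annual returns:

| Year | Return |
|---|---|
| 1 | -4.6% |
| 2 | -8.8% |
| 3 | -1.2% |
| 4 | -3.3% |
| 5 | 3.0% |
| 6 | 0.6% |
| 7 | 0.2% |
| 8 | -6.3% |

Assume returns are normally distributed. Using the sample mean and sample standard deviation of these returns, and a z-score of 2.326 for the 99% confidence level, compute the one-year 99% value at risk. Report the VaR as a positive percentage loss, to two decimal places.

11.69

Mean return μ = -20.40 / 8 = -2.5500%
Sample σ = √[Σ(r − μ)² / 7] = √[108.0000 / 7] = √15.4286 = 3.9279%
VaR = −(μ − z·σ) = −(-2.5500 − 2.326 × 3.9279) = −(-11.6863) = 11.6863%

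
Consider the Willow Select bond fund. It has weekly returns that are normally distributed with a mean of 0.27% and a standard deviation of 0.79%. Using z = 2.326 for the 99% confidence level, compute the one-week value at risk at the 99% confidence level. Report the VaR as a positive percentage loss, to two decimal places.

1.57

VaR (as % loss) = −(μ − z·σ) = −(0.27% − 2.326 × 0.79%) = −(-1.56754%) = 1.56754%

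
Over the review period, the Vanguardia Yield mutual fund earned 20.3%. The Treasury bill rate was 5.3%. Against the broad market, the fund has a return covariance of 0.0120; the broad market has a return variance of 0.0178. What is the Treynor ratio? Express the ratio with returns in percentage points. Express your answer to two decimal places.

β = Cov / Var = 0.0120 / 0.0178 = 0.6742
Treynor = (Rp − Rf) / β = (20.3% − 5.3%) / 0.6742 = 15.00 / 0.6742 = 22.2486

22.25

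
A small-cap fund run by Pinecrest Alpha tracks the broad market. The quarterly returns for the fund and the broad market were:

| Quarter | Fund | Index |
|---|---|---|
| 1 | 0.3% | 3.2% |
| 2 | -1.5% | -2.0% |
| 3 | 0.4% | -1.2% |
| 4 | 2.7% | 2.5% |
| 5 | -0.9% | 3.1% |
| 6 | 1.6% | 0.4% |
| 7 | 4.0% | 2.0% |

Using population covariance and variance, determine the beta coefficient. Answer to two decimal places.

r̄p = 0.9429%,  r̄m = 1.1429%
Cov = Σ(rp − r̄p)(rm − r̄m) / 7 = 1.2196
Var(rm) = Σ(rm − r̄m)² / 7 = 3.7939
β = Cov / Var = 1.2196 / 3.7939 = 0.3215

0.32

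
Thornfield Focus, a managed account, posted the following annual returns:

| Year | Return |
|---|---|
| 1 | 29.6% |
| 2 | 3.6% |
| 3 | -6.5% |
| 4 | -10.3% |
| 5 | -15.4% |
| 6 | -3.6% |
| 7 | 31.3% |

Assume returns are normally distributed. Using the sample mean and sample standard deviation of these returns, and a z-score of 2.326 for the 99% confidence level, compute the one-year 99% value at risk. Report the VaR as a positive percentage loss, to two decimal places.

39.93

μ = (29.6 + 3.6 − 6.5 − 10.3 − 15.4 − 3.6 + 31.3) / 7 = 28.70 / 7 = 4.1000%
Sample σ = √[Σ(r − μ)² / 6] = √[2149.6000 / 6] = √358.2667 = 18.9279%
VaR = −(μ − z·σ) = −(4.1000 − 2.326 × 18.9279) = −(-39.9263) = 39.9263%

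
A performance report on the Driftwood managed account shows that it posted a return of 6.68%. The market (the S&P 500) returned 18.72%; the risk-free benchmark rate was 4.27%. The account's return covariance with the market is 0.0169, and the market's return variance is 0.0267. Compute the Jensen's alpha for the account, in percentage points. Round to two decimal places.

-6.74

β = Cov / Var = 0.0169 / 0.0267 = 0.6330
E[R] = Rf + β(Rm − Rf) = 4.27% + 0.6330 × (18.72% − 4.27%) = 13.4169%
α = Rp − E[R] = 6.68% − 13.4169% = -6.7369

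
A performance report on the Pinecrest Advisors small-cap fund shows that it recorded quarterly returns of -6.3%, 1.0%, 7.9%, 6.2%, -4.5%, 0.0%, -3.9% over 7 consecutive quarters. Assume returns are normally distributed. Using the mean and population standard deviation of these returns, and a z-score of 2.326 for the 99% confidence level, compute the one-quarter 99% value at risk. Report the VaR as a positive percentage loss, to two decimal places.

r̄ = (-6.3 + 1 + 7.9 + 6.2 − 4.5 + 0 − 3.9) / 7 = 0.40 / 7 = 0.0571%
Population std dev = √[176.9771 / 7] = 5.0282%
VaR = −(r̄ − z·σ) = −(0.0571 − 2.326 × 5.0282) = −(-11.6385) = 11.6385%

11.64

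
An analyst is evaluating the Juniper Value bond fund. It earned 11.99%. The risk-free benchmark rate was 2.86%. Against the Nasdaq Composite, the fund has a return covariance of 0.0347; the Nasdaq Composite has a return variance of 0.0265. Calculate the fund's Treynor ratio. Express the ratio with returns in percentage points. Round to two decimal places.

6.97

β = Cov / Var = 0.0347 / 0.0265 = 1.3094
Treynor = (Rp − Rf) / β = (11.99% − 2.86%) / 1.3094 = 9.13 / 1.3094 = 6.9727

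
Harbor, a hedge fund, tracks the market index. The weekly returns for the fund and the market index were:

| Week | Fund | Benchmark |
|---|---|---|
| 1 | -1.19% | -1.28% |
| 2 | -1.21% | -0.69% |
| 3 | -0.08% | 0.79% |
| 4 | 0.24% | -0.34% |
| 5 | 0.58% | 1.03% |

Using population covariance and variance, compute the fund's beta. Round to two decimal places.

r̄p = -0.3320%,  r̄m = -0.0980%
Cov = Σ(rp − r̄p)(rm − r̄m) / 5 = 0.5296
Var(rm) = Σ(rm − r̄m)² / 5 = 0.7734
β = Cov / Var = 0.5296 / 0.7734 = 0.6848

0.68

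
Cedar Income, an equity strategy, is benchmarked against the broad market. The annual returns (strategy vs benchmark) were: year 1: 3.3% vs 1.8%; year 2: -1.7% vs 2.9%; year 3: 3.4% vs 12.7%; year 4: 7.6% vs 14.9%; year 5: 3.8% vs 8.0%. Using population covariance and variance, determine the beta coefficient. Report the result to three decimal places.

r̄p = 3.2800%,  r̄m = 8.0600%
Cov = Σ(rp − r̄p)(rm − r̄m) / 5 = 11.1292
Var(rm) = Σ(rm − r̄m)² / 5 = 26.8264
β = Cov / Var = 11.1292 / 26.8264 = 0.4149

0.415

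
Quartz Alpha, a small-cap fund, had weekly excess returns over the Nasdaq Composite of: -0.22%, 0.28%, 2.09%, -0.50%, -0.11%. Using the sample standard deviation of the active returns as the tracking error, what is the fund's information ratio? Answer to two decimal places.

μ = (-0.22 + 0.28 + 2.09 − 0.5 − 0.11) / 5 = 0.3080%
Σ(r − μ)² = (-0.22 − 0.3080)² + (0.28 − 0.3080)² + (2.09 − 0.3080)² + … = 4.2827
sample σ = √(4.2827 / 4) = √1.0707 = 1.0347%
IR = μ / tracking error = 0.3080 / 1.0347 = 0.2977

0.30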